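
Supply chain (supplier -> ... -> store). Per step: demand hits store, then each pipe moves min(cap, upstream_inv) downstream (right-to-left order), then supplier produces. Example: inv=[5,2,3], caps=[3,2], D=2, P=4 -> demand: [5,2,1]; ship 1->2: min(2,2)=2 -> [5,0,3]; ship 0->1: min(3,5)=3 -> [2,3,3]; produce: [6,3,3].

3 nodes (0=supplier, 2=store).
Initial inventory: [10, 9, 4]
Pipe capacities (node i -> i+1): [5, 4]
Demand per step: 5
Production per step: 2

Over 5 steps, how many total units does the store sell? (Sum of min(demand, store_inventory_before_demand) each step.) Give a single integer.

Answer: 20

Derivation:
Step 1: sold=4 (running total=4) -> [7 10 4]
Step 2: sold=4 (running total=8) -> [4 11 4]
Step 3: sold=4 (running total=12) -> [2 11 4]
Step 4: sold=4 (running total=16) -> [2 9 4]
Step 5: sold=4 (running total=20) -> [2 7 4]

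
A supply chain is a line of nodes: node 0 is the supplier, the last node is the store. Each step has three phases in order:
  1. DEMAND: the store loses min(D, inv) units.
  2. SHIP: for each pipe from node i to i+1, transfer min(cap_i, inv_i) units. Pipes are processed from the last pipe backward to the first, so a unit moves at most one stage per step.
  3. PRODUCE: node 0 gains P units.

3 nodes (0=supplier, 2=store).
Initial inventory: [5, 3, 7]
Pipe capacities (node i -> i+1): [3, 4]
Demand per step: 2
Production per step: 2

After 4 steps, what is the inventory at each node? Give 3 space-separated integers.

Step 1: demand=2,sold=2 ship[1->2]=3 ship[0->1]=3 prod=2 -> inv=[4 3 8]
Step 2: demand=2,sold=2 ship[1->2]=3 ship[0->1]=3 prod=2 -> inv=[3 3 9]
Step 3: demand=2,sold=2 ship[1->2]=3 ship[0->1]=3 prod=2 -> inv=[2 3 10]
Step 4: demand=2,sold=2 ship[1->2]=3 ship[0->1]=2 prod=2 -> inv=[2 2 11]

2 2 11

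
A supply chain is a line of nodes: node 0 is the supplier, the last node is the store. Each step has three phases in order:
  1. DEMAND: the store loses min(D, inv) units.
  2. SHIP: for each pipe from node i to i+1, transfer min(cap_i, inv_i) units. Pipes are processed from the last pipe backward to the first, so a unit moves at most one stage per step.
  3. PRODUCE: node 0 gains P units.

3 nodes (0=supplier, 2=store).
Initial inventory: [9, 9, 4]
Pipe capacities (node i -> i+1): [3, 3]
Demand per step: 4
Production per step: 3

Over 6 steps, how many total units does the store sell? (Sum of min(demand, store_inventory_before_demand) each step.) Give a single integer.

Step 1: sold=4 (running total=4) -> [9 9 3]
Step 2: sold=3 (running total=7) -> [9 9 3]
Step 3: sold=3 (running total=10) -> [9 9 3]
Step 4: sold=3 (running total=13) -> [9 9 3]
Step 5: sold=3 (running total=16) -> [9 9 3]
Step 6: sold=3 (running total=19) -> [9 9 3]

Answer: 19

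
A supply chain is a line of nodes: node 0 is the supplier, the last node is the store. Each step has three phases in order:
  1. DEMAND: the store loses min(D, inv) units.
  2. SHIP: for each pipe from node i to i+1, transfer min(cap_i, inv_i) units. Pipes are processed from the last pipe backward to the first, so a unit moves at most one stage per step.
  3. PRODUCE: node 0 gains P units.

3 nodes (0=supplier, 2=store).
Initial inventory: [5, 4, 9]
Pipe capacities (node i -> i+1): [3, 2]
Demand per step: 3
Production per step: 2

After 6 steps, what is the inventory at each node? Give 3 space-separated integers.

Step 1: demand=3,sold=3 ship[1->2]=2 ship[0->1]=3 prod=2 -> inv=[4 5 8]
Step 2: demand=3,sold=3 ship[1->2]=2 ship[0->1]=3 prod=2 -> inv=[3 6 7]
Step 3: demand=3,sold=3 ship[1->2]=2 ship[0->1]=3 prod=2 -> inv=[2 7 6]
Step 4: demand=3,sold=3 ship[1->2]=2 ship[0->1]=2 prod=2 -> inv=[2 7 5]
Step 5: demand=3,sold=3 ship[1->2]=2 ship[0->1]=2 prod=2 -> inv=[2 7 4]
Step 6: demand=3,sold=3 ship[1->2]=2 ship[0->1]=2 prod=2 -> inv=[2 7 3]

2 7 3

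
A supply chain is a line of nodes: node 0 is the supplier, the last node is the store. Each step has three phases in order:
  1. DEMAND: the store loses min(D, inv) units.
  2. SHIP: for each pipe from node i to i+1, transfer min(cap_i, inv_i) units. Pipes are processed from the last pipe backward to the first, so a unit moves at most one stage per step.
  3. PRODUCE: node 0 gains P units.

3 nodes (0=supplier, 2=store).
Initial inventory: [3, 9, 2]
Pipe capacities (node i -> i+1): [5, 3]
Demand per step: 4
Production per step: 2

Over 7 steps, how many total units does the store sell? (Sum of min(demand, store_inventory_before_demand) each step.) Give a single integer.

Answer: 20

Derivation:
Step 1: sold=2 (running total=2) -> [2 9 3]
Step 2: sold=3 (running total=5) -> [2 8 3]
Step 3: sold=3 (running total=8) -> [2 7 3]
Step 4: sold=3 (running total=11) -> [2 6 3]
Step 5: sold=3 (running total=14) -> [2 5 3]
Step 6: sold=3 (running total=17) -> [2 4 3]
Step 7: sold=3 (running total=20) -> [2 3 3]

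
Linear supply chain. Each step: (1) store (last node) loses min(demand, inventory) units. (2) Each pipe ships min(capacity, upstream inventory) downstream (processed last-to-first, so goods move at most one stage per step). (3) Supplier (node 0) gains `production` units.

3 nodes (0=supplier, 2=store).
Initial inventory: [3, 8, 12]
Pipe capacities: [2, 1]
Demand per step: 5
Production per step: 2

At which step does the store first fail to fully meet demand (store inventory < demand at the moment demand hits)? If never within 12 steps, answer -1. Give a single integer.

Step 1: demand=5,sold=5 ship[1->2]=1 ship[0->1]=2 prod=2 -> [3 9 8]
Step 2: demand=5,sold=5 ship[1->2]=1 ship[0->1]=2 prod=2 -> [3 10 4]
Step 3: demand=5,sold=4 ship[1->2]=1 ship[0->1]=2 prod=2 -> [3 11 1]
Step 4: demand=5,sold=1 ship[1->2]=1 ship[0->1]=2 prod=2 -> [3 12 1]
Step 5: demand=5,sold=1 ship[1->2]=1 ship[0->1]=2 prod=2 -> [3 13 1]
Step 6: demand=5,sold=1 ship[1->2]=1 ship[0->1]=2 prod=2 -> [3 14 1]
Step 7: demand=5,sold=1 ship[1->2]=1 ship[0->1]=2 prod=2 -> [3 15 1]
Step 8: demand=5,sold=1 ship[1->2]=1 ship[0->1]=2 prod=2 -> [3 16 1]
Step 9: demand=5,sold=1 ship[1->2]=1 ship[0->1]=2 prod=2 -> [3 17 1]
Step 10: demand=5,sold=1 ship[1->2]=1 ship[0->1]=2 prod=2 -> [3 18 1]
Step 11: demand=5,sold=1 ship[1->2]=1 ship[0->1]=2 prod=2 -> [3 19 1]
Step 12: demand=5,sold=1 ship[1->2]=1 ship[0->1]=2 prod=2 -> [3 20 1]
First stockout at step 3

3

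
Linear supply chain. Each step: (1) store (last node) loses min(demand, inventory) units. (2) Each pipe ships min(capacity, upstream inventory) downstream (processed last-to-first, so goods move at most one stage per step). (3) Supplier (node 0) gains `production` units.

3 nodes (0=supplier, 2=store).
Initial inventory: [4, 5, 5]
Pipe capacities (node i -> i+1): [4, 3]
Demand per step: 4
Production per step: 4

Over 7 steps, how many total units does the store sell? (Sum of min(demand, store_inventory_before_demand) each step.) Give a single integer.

Step 1: sold=4 (running total=4) -> [4 6 4]
Step 2: sold=4 (running total=8) -> [4 7 3]
Step 3: sold=3 (running total=11) -> [4 8 3]
Step 4: sold=3 (running total=14) -> [4 9 3]
Step 5: sold=3 (running total=17) -> [4 10 3]
Step 6: sold=3 (running total=20) -> [4 11 3]
Step 7: sold=3 (running total=23) -> [4 12 3]

Answer: 23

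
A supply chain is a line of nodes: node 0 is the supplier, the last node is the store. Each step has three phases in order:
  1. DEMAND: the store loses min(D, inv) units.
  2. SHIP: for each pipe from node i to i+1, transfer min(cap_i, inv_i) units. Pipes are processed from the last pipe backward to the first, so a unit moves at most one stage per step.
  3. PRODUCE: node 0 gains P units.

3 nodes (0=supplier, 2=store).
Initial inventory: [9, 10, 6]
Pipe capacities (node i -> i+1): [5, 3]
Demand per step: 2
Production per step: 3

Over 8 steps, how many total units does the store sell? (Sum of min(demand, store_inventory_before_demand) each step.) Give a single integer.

Step 1: sold=2 (running total=2) -> [7 12 7]
Step 2: sold=2 (running total=4) -> [5 14 8]
Step 3: sold=2 (running total=6) -> [3 16 9]
Step 4: sold=2 (running total=8) -> [3 16 10]
Step 5: sold=2 (running total=10) -> [3 16 11]
Step 6: sold=2 (running total=12) -> [3 16 12]
Step 7: sold=2 (running total=14) -> [3 16 13]
Step 8: sold=2 (running total=16) -> [3 16 14]

Answer: 16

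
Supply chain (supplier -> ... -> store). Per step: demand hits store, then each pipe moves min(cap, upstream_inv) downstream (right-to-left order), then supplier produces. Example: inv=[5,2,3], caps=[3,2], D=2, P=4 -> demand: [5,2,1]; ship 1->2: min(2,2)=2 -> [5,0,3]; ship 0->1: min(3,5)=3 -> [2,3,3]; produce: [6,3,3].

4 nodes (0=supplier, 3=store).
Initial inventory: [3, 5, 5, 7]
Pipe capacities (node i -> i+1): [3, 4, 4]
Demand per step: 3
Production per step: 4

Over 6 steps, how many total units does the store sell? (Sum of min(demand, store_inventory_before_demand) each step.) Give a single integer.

Step 1: sold=3 (running total=3) -> [4 4 5 8]
Step 2: sold=3 (running total=6) -> [5 3 5 9]
Step 3: sold=3 (running total=9) -> [6 3 4 10]
Step 4: sold=3 (running total=12) -> [7 3 3 11]
Step 5: sold=3 (running total=15) -> [8 3 3 11]
Step 6: sold=3 (running total=18) -> [9 3 3 11]

Answer: 18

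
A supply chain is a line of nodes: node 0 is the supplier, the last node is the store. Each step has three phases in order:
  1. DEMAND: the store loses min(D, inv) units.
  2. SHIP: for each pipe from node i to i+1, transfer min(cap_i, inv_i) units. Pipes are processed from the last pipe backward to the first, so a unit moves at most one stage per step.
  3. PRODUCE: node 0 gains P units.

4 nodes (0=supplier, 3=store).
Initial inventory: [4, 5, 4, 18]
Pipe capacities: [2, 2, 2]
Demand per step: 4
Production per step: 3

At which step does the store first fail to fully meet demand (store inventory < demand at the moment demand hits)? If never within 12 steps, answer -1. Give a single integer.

Step 1: demand=4,sold=4 ship[2->3]=2 ship[1->2]=2 ship[0->1]=2 prod=3 -> [5 5 4 16]
Step 2: demand=4,sold=4 ship[2->3]=2 ship[1->2]=2 ship[0->1]=2 prod=3 -> [6 5 4 14]
Step 3: demand=4,sold=4 ship[2->3]=2 ship[1->2]=2 ship[0->1]=2 prod=3 -> [7 5 4 12]
Step 4: demand=4,sold=4 ship[2->3]=2 ship[1->2]=2 ship[0->1]=2 prod=3 -> [8 5 4 10]
Step 5: demand=4,sold=4 ship[2->3]=2 ship[1->2]=2 ship[0->1]=2 prod=3 -> [9 5 4 8]
Step 6: demand=4,sold=4 ship[2->3]=2 ship[1->2]=2 ship[0->1]=2 prod=3 -> [10 5 4 6]
Step 7: demand=4,sold=4 ship[2->3]=2 ship[1->2]=2 ship[0->1]=2 prod=3 -> [11 5 4 4]
Step 8: demand=4,sold=4 ship[2->3]=2 ship[1->2]=2 ship[0->1]=2 prod=3 -> [12 5 4 2]
Step 9: demand=4,sold=2 ship[2->3]=2 ship[1->2]=2 ship[0->1]=2 prod=3 -> [13 5 4 2]
Step 10: demand=4,sold=2 ship[2->3]=2 ship[1->2]=2 ship[0->1]=2 prod=3 -> [14 5 4 2]
Step 11: demand=4,sold=2 ship[2->3]=2 ship[1->2]=2 ship[0->1]=2 prod=3 -> [15 5 4 2]
Step 12: demand=4,sold=2 ship[2->3]=2 ship[1->2]=2 ship[0->1]=2 prod=3 -> [16 5 4 2]
First stockout at step 9

9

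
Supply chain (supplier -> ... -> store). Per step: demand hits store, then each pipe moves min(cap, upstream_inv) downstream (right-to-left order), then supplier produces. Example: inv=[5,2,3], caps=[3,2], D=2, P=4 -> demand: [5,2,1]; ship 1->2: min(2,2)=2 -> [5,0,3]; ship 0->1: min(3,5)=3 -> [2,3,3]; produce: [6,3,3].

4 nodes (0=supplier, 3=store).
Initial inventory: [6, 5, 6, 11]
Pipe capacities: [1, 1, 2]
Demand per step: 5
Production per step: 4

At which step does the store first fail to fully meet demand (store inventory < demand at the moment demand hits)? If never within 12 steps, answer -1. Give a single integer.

Step 1: demand=5,sold=5 ship[2->3]=2 ship[1->2]=1 ship[0->1]=1 prod=4 -> [9 5 5 8]
Step 2: demand=5,sold=5 ship[2->3]=2 ship[1->2]=1 ship[0->1]=1 prod=4 -> [12 5 4 5]
Step 3: demand=5,sold=5 ship[2->3]=2 ship[1->2]=1 ship[0->1]=1 prod=4 -> [15 5 3 2]
Step 4: demand=5,sold=2 ship[2->3]=2 ship[1->2]=1 ship[0->1]=1 prod=4 -> [18 5 2 2]
Step 5: demand=5,sold=2 ship[2->3]=2 ship[1->2]=1 ship[0->1]=1 prod=4 -> [21 5 1 2]
Step 6: demand=5,sold=2 ship[2->3]=1 ship[1->2]=1 ship[0->1]=1 prod=4 -> [24 5 1 1]
Step 7: demand=5,sold=1 ship[2->3]=1 ship[1->2]=1 ship[0->1]=1 prod=4 -> [27 5 1 1]
Step 8: demand=5,sold=1 ship[2->3]=1 ship[1->2]=1 ship[0->1]=1 prod=4 -> [30 5 1 1]
Step 9: demand=5,sold=1 ship[2->3]=1 ship[1->2]=1 ship[0->1]=1 prod=4 -> [33 5 1 1]
Step 10: demand=5,sold=1 ship[2->3]=1 ship[1->2]=1 ship[0->1]=1 prod=4 -> [36 5 1 1]
Step 11: demand=5,sold=1 ship[2->3]=1 ship[1->2]=1 ship[0->1]=1 prod=4 -> [39 5 1 1]
Step 12: demand=5,sold=1 ship[2->3]=1 ship[1->2]=1 ship[0->1]=1 prod=4 -> [42 5 1 1]
First stockout at step 4

4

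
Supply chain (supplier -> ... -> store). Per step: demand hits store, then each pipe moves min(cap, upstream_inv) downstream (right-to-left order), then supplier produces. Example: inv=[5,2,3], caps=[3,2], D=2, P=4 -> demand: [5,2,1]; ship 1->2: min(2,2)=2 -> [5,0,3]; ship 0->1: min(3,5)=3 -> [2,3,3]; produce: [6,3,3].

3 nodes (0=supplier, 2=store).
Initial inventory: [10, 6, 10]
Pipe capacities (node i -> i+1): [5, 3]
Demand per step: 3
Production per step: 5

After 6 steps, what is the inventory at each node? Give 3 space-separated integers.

Step 1: demand=3,sold=3 ship[1->2]=3 ship[0->1]=5 prod=5 -> inv=[10 8 10]
Step 2: demand=3,sold=3 ship[1->2]=3 ship[0->1]=5 prod=5 -> inv=[10 10 10]
Step 3: demand=3,sold=3 ship[1->2]=3 ship[0->1]=5 prod=5 -> inv=[10 12 10]
Step 4: demand=3,sold=3 ship[1->2]=3 ship[0->1]=5 prod=5 -> inv=[10 14 10]
Step 5: demand=3,sold=3 ship[1->2]=3 ship[0->1]=5 prod=5 -> inv=[10 16 10]
Step 6: demand=3,sold=3 ship[1->2]=3 ship[0->1]=5 prod=5 -> inv=[10 18 10]

10 18 10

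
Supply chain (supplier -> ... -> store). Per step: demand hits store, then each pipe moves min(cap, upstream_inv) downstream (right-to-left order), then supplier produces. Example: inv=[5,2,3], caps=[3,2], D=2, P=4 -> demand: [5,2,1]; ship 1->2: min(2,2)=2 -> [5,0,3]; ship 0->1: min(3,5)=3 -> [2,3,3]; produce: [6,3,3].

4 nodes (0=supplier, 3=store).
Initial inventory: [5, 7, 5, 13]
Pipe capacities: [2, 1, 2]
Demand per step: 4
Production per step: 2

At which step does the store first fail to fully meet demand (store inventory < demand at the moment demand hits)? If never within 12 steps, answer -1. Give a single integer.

Step 1: demand=4,sold=4 ship[2->3]=2 ship[1->2]=1 ship[0->1]=2 prod=2 -> [5 8 4 11]
Step 2: demand=4,sold=4 ship[2->3]=2 ship[1->2]=1 ship[0->1]=2 prod=2 -> [5 9 3 9]
Step 3: demand=4,sold=4 ship[2->3]=2 ship[1->2]=1 ship[0->1]=2 prod=2 -> [5 10 2 7]
Step 4: demand=4,sold=4 ship[2->3]=2 ship[1->2]=1 ship[0->1]=2 prod=2 -> [5 11 1 5]
Step 5: demand=4,sold=4 ship[2->3]=1 ship[1->2]=1 ship[0->1]=2 prod=2 -> [5 12 1 2]
Step 6: demand=4,sold=2 ship[2->3]=1 ship[1->2]=1 ship[0->1]=2 prod=2 -> [5 13 1 1]
Step 7: demand=4,sold=1 ship[2->3]=1 ship[1->2]=1 ship[0->1]=2 prod=2 -> [5 14 1 1]
Step 8: demand=4,sold=1 ship[2->3]=1 ship[1->2]=1 ship[0->1]=2 prod=2 -> [5 15 1 1]
Step 9: demand=4,sold=1 ship[2->3]=1 ship[1->2]=1 ship[0->1]=2 prod=2 -> [5 16 1 1]
Step 10: demand=4,sold=1 ship[2->3]=1 ship[1->2]=1 ship[0->1]=2 prod=2 -> [5 17 1 1]
Step 11: demand=4,sold=1 ship[2->3]=1 ship[1->2]=1 ship[0->1]=2 prod=2 -> [5 18 1 1]
Step 12: demand=4,sold=1 ship[2->3]=1 ship[1->2]=1 ship[0->1]=2 prod=2 -> [5 19 1 1]
First stockout at step 6

6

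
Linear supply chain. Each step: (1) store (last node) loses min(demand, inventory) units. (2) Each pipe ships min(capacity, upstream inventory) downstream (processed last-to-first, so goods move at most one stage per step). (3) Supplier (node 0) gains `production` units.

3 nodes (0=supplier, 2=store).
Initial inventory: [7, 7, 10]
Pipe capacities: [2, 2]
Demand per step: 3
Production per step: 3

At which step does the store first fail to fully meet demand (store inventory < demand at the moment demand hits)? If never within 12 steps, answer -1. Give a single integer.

Step 1: demand=3,sold=3 ship[1->2]=2 ship[0->1]=2 prod=3 -> [8 7 9]
Step 2: demand=3,sold=3 ship[1->2]=2 ship[0->1]=2 prod=3 -> [9 7 8]
Step 3: demand=3,sold=3 ship[1->2]=2 ship[0->1]=2 prod=3 -> [10 7 7]
Step 4: demand=3,sold=3 ship[1->2]=2 ship[0->1]=2 prod=3 -> [11 7 6]
Step 5: demand=3,sold=3 ship[1->2]=2 ship[0->1]=2 prod=3 -> [12 7 5]
Step 6: demand=3,sold=3 ship[1->2]=2 ship[0->1]=2 prod=3 -> [13 7 4]
Step 7: demand=3,sold=3 ship[1->2]=2 ship[0->1]=2 prod=3 -> [14 7 3]
Step 8: demand=3,sold=3 ship[1->2]=2 ship[0->1]=2 prod=3 -> [15 7 2]
Step 9: demand=3,sold=2 ship[1->2]=2 ship[0->1]=2 prod=3 -> [16 7 2]
Step 10: demand=3,sold=2 ship[1->2]=2 ship[0->1]=2 prod=3 -> [17 7 2]
Step 11: demand=3,sold=2 ship[1->2]=2 ship[0->1]=2 prod=3 -> [18 7 2]
Step 12: demand=3,sold=2 ship[1->2]=2 ship[0->1]=2 prod=3 -> [19 7 2]
First stockout at step 9

9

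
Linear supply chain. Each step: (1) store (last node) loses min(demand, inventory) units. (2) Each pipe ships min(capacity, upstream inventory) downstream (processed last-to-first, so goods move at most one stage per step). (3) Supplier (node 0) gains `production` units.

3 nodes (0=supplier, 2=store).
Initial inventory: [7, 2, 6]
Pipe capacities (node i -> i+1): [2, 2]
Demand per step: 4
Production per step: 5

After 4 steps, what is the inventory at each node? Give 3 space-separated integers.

Step 1: demand=4,sold=4 ship[1->2]=2 ship[0->1]=2 prod=5 -> inv=[10 2 4]
Step 2: demand=4,sold=4 ship[1->2]=2 ship[0->1]=2 prod=5 -> inv=[13 2 2]
Step 3: demand=4,sold=2 ship[1->2]=2 ship[0->1]=2 prod=5 -> inv=[16 2 2]
Step 4: demand=4,sold=2 ship[1->2]=2 ship[0->1]=2 prod=5 -> inv=[19 2 2]

19 2 2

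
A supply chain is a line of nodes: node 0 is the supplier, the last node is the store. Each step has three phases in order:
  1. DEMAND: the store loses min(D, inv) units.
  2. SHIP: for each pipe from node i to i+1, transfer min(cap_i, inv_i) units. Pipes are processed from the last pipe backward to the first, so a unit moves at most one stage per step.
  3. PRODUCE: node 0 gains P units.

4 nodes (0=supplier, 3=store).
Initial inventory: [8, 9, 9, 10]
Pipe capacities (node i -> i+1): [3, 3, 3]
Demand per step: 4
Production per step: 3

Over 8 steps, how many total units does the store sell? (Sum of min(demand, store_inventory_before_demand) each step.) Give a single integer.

Answer: 31

Derivation:
Step 1: sold=4 (running total=4) -> [8 9 9 9]
Step 2: sold=4 (running total=8) -> [8 9 9 8]
Step 3: sold=4 (running total=12) -> [8 9 9 7]
Step 4: sold=4 (running total=16) -> [8 9 9 6]
Step 5: sold=4 (running total=20) -> [8 9 9 5]
Step 6: sold=4 (running total=24) -> [8 9 9 4]
Step 7: sold=4 (running total=28) -> [8 9 9 3]
Step 8: sold=3 (running total=31) -> [8 9 9 3]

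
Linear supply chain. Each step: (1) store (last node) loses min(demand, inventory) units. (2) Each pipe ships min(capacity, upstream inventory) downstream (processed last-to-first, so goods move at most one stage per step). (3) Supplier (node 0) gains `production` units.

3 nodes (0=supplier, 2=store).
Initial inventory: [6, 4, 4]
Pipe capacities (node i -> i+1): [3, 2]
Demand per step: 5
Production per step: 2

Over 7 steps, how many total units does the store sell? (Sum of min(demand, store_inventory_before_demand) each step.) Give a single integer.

Step 1: sold=4 (running total=4) -> [5 5 2]
Step 2: sold=2 (running total=6) -> [4 6 2]
Step 3: sold=2 (running total=8) -> [3 7 2]
Step 4: sold=2 (running total=10) -> [2 8 2]
Step 5: sold=2 (running total=12) -> [2 8 2]
Step 6: sold=2 (running total=14) -> [2 8 2]
Step 7: sold=2 (running total=16) -> [2 8 2]

Answer: 16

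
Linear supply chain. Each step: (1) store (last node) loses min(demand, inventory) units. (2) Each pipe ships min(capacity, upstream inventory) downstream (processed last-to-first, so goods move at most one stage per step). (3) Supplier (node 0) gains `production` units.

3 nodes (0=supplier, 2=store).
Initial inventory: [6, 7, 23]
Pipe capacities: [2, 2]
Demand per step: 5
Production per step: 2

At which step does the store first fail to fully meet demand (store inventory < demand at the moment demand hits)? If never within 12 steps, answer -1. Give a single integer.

Step 1: demand=5,sold=5 ship[1->2]=2 ship[0->1]=2 prod=2 -> [6 7 20]
Step 2: demand=5,sold=5 ship[1->2]=2 ship[0->1]=2 prod=2 -> [6 7 17]
Step 3: demand=5,sold=5 ship[1->2]=2 ship[0->1]=2 prod=2 -> [6 7 14]
Step 4: demand=5,sold=5 ship[1->2]=2 ship[0->1]=2 prod=2 -> [6 7 11]
Step 5: demand=5,sold=5 ship[1->2]=2 ship[0->1]=2 prod=2 -> [6 7 8]
Step 6: demand=5,sold=5 ship[1->2]=2 ship[0->1]=2 prod=2 -> [6 7 5]
Step 7: demand=5,sold=5 ship[1->2]=2 ship[0->1]=2 prod=2 -> [6 7 2]
Step 8: demand=5,sold=2 ship[1->2]=2 ship[0->1]=2 prod=2 -> [6 7 2]
Step 9: demand=5,sold=2 ship[1->2]=2 ship[0->1]=2 prod=2 -> [6 7 2]
Step 10: demand=5,sold=2 ship[1->2]=2 ship[0->1]=2 prod=2 -> [6 7 2]
Step 11: demand=5,sold=2 ship[1->2]=2 ship[0->1]=2 prod=2 -> [6 7 2]
Step 12: demand=5,sold=2 ship[1->2]=2 ship[0->1]=2 prod=2 -> [6 7 2]
First stockout at step 8

8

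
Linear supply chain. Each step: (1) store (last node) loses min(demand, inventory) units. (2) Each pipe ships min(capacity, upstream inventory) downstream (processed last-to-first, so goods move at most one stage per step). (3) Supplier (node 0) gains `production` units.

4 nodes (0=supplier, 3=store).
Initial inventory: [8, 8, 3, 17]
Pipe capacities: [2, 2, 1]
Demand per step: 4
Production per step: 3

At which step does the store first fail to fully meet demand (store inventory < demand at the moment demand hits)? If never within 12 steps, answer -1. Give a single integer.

Step 1: demand=4,sold=4 ship[2->3]=1 ship[1->2]=2 ship[0->1]=2 prod=3 -> [9 8 4 14]
Step 2: demand=4,sold=4 ship[2->3]=1 ship[1->2]=2 ship[0->1]=2 prod=3 -> [10 8 5 11]
Step 3: demand=4,sold=4 ship[2->3]=1 ship[1->2]=2 ship[0->1]=2 prod=3 -> [11 8 6 8]
Step 4: demand=4,sold=4 ship[2->3]=1 ship[1->2]=2 ship[0->1]=2 prod=3 -> [12 8 7 5]
Step 5: demand=4,sold=4 ship[2->3]=1 ship[1->2]=2 ship[0->1]=2 prod=3 -> [13 8 8 2]
Step 6: demand=4,sold=2 ship[2->3]=1 ship[1->2]=2 ship[0->1]=2 prod=3 -> [14 8 9 1]
Step 7: demand=4,sold=1 ship[2->3]=1 ship[1->2]=2 ship[0->1]=2 prod=3 -> [15 8 10 1]
Step 8: demand=4,sold=1 ship[2->3]=1 ship[1->2]=2 ship[0->1]=2 prod=3 -> [16 8 11 1]
Step 9: demand=4,sold=1 ship[2->3]=1 ship[1->2]=2 ship[0->1]=2 prod=3 -> [17 8 12 1]
Step 10: demand=4,sold=1 ship[2->3]=1 ship[1->2]=2 ship[0->1]=2 prod=3 -> [18 8 13 1]
Step 11: demand=4,sold=1 ship[2->3]=1 ship[1->2]=2 ship[0->1]=2 prod=3 -> [19 8 14 1]
Step 12: demand=4,sold=1 ship[2->3]=1 ship[1->2]=2 ship[0->1]=2 prod=3 -> [20 8 15 1]
First stockout at step 6

6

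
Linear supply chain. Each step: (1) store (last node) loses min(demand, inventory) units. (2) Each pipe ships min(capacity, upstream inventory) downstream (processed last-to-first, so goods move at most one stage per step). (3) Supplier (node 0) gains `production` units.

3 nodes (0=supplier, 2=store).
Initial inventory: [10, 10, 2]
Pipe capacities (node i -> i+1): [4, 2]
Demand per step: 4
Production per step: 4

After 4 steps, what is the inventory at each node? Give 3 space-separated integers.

Step 1: demand=4,sold=2 ship[1->2]=2 ship[0->1]=4 prod=4 -> inv=[10 12 2]
Step 2: demand=4,sold=2 ship[1->2]=2 ship[0->1]=4 prod=4 -> inv=[10 14 2]
Step 3: demand=4,sold=2 ship[1->2]=2 ship[0->1]=4 prod=4 -> inv=[10 16 2]
Step 4: demand=4,sold=2 ship[1->2]=2 ship[0->1]=4 prod=4 -> inv=[10 18 2]

10 18 2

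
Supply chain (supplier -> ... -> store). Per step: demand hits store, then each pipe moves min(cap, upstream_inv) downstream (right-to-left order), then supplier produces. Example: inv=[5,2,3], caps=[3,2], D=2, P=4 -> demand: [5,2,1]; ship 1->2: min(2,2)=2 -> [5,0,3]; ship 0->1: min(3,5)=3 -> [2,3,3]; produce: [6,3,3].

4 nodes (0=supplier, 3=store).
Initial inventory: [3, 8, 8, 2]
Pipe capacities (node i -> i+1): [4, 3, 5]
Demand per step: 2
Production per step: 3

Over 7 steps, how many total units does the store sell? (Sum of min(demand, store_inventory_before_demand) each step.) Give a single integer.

Step 1: sold=2 (running total=2) -> [3 8 6 5]
Step 2: sold=2 (running total=4) -> [3 8 4 8]
Step 3: sold=2 (running total=6) -> [3 8 3 10]
Step 4: sold=2 (running total=8) -> [3 8 3 11]
Step 5: sold=2 (running total=10) -> [3 8 3 12]
Step 6: sold=2 (running total=12) -> [3 8 3 13]
Step 7: sold=2 (running total=14) -> [3 8 3 14]

Answer: 14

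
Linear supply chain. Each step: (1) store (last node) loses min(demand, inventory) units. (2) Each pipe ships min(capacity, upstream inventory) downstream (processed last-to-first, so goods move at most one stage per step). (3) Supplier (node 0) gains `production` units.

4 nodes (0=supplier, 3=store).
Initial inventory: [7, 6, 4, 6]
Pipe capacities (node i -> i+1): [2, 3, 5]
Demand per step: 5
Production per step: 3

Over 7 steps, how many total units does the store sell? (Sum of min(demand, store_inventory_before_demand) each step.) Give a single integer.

Answer: 24

Derivation:
Step 1: sold=5 (running total=5) -> [8 5 3 5]
Step 2: sold=5 (running total=10) -> [9 4 3 3]
Step 3: sold=3 (running total=13) -> [10 3 3 3]
Step 4: sold=3 (running total=16) -> [11 2 3 3]
Step 5: sold=3 (running total=19) -> [12 2 2 3]
Step 6: sold=3 (running total=22) -> [13 2 2 2]
Step 7: sold=2 (running total=24) -> [14 2 2 2]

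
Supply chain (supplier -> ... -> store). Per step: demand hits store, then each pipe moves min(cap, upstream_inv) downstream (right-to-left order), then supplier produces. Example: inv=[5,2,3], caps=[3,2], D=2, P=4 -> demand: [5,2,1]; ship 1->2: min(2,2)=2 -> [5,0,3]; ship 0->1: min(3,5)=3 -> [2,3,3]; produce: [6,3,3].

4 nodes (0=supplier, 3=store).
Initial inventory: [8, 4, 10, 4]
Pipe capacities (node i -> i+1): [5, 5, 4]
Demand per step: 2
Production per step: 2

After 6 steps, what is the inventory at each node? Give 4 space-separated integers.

Step 1: demand=2,sold=2 ship[2->3]=4 ship[1->2]=4 ship[0->1]=5 prod=2 -> inv=[5 5 10 6]
Step 2: demand=2,sold=2 ship[2->3]=4 ship[1->2]=5 ship[0->1]=5 prod=2 -> inv=[2 5 11 8]
Step 3: demand=2,sold=2 ship[2->3]=4 ship[1->2]=5 ship[0->1]=2 prod=2 -> inv=[2 2 12 10]
Step 4: demand=2,sold=2 ship[2->3]=4 ship[1->2]=2 ship[0->1]=2 prod=2 -> inv=[2 2 10 12]
Step 5: demand=2,sold=2 ship[2->3]=4 ship[1->2]=2 ship[0->1]=2 prod=2 -> inv=[2 2 8 14]
Step 6: demand=2,sold=2 ship[2->3]=4 ship[1->2]=2 ship[0->1]=2 prod=2 -> inv=[2 2 6 16]

2 2 6 16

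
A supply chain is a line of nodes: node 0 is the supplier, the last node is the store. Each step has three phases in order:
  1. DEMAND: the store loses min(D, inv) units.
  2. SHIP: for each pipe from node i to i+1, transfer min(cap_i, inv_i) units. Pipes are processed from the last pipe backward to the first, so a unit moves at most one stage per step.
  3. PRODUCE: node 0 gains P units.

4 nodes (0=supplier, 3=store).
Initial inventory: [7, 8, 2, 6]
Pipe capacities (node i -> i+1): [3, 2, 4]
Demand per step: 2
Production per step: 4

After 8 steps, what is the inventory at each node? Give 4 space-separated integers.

Step 1: demand=2,sold=2 ship[2->3]=2 ship[1->2]=2 ship[0->1]=3 prod=4 -> inv=[8 9 2 6]
Step 2: demand=2,sold=2 ship[2->3]=2 ship[1->2]=2 ship[0->1]=3 prod=4 -> inv=[9 10 2 6]
Step 3: demand=2,sold=2 ship[2->3]=2 ship[1->2]=2 ship[0->1]=3 prod=4 -> inv=[10 11 2 6]
Step 4: demand=2,sold=2 ship[2->3]=2 ship[1->2]=2 ship[0->1]=3 prod=4 -> inv=[11 12 2 6]
Step 5: demand=2,sold=2 ship[2->3]=2 ship[1->2]=2 ship[0->1]=3 prod=4 -> inv=[12 13 2 6]
Step 6: demand=2,sold=2 ship[2->3]=2 ship[1->2]=2 ship[0->1]=3 prod=4 -> inv=[13 14 2 6]
Step 7: demand=2,sold=2 ship[2->3]=2 ship[1->2]=2 ship[0->1]=3 prod=4 -> inv=[14 15 2 6]
Step 8: demand=2,sold=2 ship[2->3]=2 ship[1->2]=2 ship[0->1]=3 prod=4 -> inv=[15 16 2 6]

15 16 2 6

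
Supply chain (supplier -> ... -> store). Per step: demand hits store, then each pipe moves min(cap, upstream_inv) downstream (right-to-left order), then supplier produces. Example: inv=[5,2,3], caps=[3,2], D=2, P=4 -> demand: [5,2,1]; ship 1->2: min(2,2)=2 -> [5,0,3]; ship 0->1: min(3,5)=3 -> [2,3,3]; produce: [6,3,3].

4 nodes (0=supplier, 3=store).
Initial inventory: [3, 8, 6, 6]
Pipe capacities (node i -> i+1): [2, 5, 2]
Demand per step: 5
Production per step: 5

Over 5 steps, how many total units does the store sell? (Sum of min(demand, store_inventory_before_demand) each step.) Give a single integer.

Step 1: sold=5 (running total=5) -> [6 5 9 3]
Step 2: sold=3 (running total=8) -> [9 2 12 2]
Step 3: sold=2 (running total=10) -> [12 2 12 2]
Step 4: sold=2 (running total=12) -> [15 2 12 2]
Step 5: sold=2 (running total=14) -> [18 2 12 2]

Answer: 14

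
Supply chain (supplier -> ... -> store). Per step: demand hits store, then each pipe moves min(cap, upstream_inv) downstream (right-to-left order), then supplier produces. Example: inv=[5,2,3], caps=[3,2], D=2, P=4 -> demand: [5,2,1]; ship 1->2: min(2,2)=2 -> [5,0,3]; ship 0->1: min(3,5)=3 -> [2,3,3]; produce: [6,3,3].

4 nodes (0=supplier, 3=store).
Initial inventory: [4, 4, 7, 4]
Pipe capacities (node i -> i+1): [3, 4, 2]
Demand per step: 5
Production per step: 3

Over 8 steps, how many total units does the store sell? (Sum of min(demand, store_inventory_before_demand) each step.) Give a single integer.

Step 1: sold=4 (running total=4) -> [4 3 9 2]
Step 2: sold=2 (running total=6) -> [4 3 10 2]
Step 3: sold=2 (running total=8) -> [4 3 11 2]
Step 4: sold=2 (running total=10) -> [4 3 12 2]
Step 5: sold=2 (running total=12) -> [4 3 13 2]
Step 6: sold=2 (running total=14) -> [4 3 14 2]
Step 7: sold=2 (running total=16) -> [4 3 15 2]
Step 8: sold=2 (running total=18) -> [4 3 16 2]

Answer: 18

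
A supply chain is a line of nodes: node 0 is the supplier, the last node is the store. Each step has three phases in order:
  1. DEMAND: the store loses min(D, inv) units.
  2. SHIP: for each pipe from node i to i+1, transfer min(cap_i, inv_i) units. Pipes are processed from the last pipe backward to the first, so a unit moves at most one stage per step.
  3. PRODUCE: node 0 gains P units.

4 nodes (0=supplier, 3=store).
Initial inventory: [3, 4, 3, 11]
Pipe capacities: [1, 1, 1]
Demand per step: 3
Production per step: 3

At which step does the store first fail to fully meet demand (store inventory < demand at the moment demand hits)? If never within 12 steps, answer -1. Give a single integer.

Step 1: demand=3,sold=3 ship[2->3]=1 ship[1->2]=1 ship[0->1]=1 prod=3 -> [5 4 3 9]
Step 2: demand=3,sold=3 ship[2->3]=1 ship[1->2]=1 ship[0->1]=1 prod=3 -> [7 4 3 7]
Step 3: demand=3,sold=3 ship[2->3]=1 ship[1->2]=1 ship[0->1]=1 prod=3 -> [9 4 3 5]
Step 4: demand=3,sold=3 ship[2->3]=1 ship[1->2]=1 ship[0->1]=1 prod=3 -> [11 4 3 3]
Step 5: demand=3,sold=3 ship[2->3]=1 ship[1->2]=1 ship[0->1]=1 prod=3 -> [13 4 3 1]
Step 6: demand=3,sold=1 ship[2->3]=1 ship[1->2]=1 ship[0->1]=1 prod=3 -> [15 4 3 1]
Step 7: demand=3,sold=1 ship[2->3]=1 ship[1->2]=1 ship[0->1]=1 prod=3 -> [17 4 3 1]
Step 8: demand=3,sold=1 ship[2->3]=1 ship[1->2]=1 ship[0->1]=1 prod=3 -> [19 4 3 1]
Step 9: demand=3,sold=1 ship[2->3]=1 ship[1->2]=1 ship[0->1]=1 prod=3 -> [21 4 3 1]
Step 10: demand=3,sold=1 ship[2->3]=1 ship[1->2]=1 ship[0->1]=1 prod=3 -> [23 4 3 1]
Step 11: demand=3,sold=1 ship[2->3]=1 ship[1->2]=1 ship[0->1]=1 prod=3 -> [25 4 3 1]
Step 12: demand=3,sold=1 ship[2->3]=1 ship[1->2]=1 ship[0->1]=1 prod=3 -> [27 4 3 1]
First stockout at step 6

6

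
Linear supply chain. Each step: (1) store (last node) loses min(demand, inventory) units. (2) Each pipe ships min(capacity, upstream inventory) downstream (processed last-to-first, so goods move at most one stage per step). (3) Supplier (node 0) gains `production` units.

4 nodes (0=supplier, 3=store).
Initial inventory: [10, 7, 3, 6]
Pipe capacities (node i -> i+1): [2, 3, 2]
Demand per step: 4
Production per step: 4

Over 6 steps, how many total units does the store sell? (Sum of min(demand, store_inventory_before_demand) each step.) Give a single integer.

Answer: 16

Derivation:
Step 1: sold=4 (running total=4) -> [12 6 4 4]
Step 2: sold=4 (running total=8) -> [14 5 5 2]
Step 3: sold=2 (running total=10) -> [16 4 6 2]
Step 4: sold=2 (running total=12) -> [18 3 7 2]
Step 5: sold=2 (running total=14) -> [20 2 8 2]
Step 6: sold=2 (running total=16) -> [22 2 8 2]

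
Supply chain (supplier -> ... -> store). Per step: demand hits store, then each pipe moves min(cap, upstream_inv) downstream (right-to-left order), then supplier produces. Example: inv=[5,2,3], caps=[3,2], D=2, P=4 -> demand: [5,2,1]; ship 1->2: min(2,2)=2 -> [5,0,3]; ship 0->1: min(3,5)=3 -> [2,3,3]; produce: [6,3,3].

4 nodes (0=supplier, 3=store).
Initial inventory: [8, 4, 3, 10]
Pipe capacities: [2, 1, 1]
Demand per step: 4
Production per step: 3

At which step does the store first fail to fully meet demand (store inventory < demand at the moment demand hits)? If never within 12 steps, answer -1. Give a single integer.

Step 1: demand=4,sold=4 ship[2->3]=1 ship[1->2]=1 ship[0->1]=2 prod=3 -> [9 5 3 7]
Step 2: demand=4,sold=4 ship[2->3]=1 ship[1->2]=1 ship[0->1]=2 prod=3 -> [10 6 3 4]
Step 3: demand=4,sold=4 ship[2->3]=1 ship[1->2]=1 ship[0->1]=2 prod=3 -> [11 7 3 1]
Step 4: demand=4,sold=1 ship[2->3]=1 ship[1->2]=1 ship[0->1]=2 prod=3 -> [12 8 3 1]
Step 5: demand=4,sold=1 ship[2->3]=1 ship[1->2]=1 ship[0->1]=2 prod=3 -> [13 9 3 1]
Step 6: demand=4,sold=1 ship[2->3]=1 ship[1->2]=1 ship[0->1]=2 prod=3 -> [14 10 3 1]
Step 7: demand=4,sold=1 ship[2->3]=1 ship[1->2]=1 ship[0->1]=2 prod=3 -> [15 11 3 1]
Step 8: demand=4,sold=1 ship[2->3]=1 ship[1->2]=1 ship[0->1]=2 prod=3 -> [16 12 3 1]
Step 9: demand=4,sold=1 ship[2->3]=1 ship[1->2]=1 ship[0->1]=2 prod=3 -> [17 13 3 1]
Step 10: demand=4,sold=1 ship[2->3]=1 ship[1->2]=1 ship[0->1]=2 prod=3 -> [18 14 3 1]
Step 11: demand=4,sold=1 ship[2->3]=1 ship[1->2]=1 ship[0->1]=2 prod=3 -> [19 15 3 1]
Step 12: demand=4,sold=1 ship[2->3]=1 ship[1->2]=1 ship[0->1]=2 prod=3 -> [20 16 3 1]
First stockout at step 4

4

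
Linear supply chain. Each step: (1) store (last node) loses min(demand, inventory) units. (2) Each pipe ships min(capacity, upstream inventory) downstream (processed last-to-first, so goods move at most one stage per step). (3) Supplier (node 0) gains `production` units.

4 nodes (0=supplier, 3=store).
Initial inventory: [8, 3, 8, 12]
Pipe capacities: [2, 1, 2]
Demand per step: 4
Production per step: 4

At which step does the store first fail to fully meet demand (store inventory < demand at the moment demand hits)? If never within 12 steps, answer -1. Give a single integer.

Step 1: demand=4,sold=4 ship[2->3]=2 ship[1->2]=1 ship[0->1]=2 prod=4 -> [10 4 7 10]
Step 2: demand=4,sold=4 ship[2->3]=2 ship[1->2]=1 ship[0->1]=2 prod=4 -> [12 5 6 8]
Step 3: demand=4,sold=4 ship[2->3]=2 ship[1->2]=1 ship[0->1]=2 prod=4 -> [14 6 5 6]
Step 4: demand=4,sold=4 ship[2->3]=2 ship[1->2]=1 ship[0->1]=2 prod=4 -> [16 7 4 4]
Step 5: demand=4,sold=4 ship[2->3]=2 ship[1->2]=1 ship[0->1]=2 prod=4 -> [18 8 3 2]
Step 6: demand=4,sold=2 ship[2->3]=2 ship[1->2]=1 ship[0->1]=2 prod=4 -> [20 9 2 2]
Step 7: demand=4,sold=2 ship[2->3]=2 ship[1->2]=1 ship[0->1]=2 prod=4 -> [22 10 1 2]
Step 8: demand=4,sold=2 ship[2->3]=1 ship[1->2]=1 ship[0->1]=2 prod=4 -> [24 11 1 1]
Step 9: demand=4,sold=1 ship[2->3]=1 ship[1->2]=1 ship[0->1]=2 prod=4 -> [26 12 1 1]
Step 10: demand=4,sold=1 ship[2->3]=1 ship[1->2]=1 ship[0->1]=2 prod=4 -> [28 13 1 1]
Step 11: demand=4,sold=1 ship[2->3]=1 ship[1->2]=1 ship[0->1]=2 prod=4 -> [30 14 1 1]
Step 12: demand=4,sold=1 ship[2->3]=1 ship[1->2]=1 ship[0->1]=2 prod=4 -> [32 15 1 1]
First stockout at step 6

6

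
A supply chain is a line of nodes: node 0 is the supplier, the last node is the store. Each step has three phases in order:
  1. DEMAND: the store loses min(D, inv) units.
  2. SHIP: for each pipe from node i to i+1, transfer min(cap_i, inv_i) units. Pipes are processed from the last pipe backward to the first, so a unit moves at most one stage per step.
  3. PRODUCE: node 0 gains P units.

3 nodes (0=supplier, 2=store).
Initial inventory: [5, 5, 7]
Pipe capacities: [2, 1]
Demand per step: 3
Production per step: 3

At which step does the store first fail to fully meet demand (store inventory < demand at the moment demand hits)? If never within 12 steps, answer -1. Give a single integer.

Step 1: demand=3,sold=3 ship[1->2]=1 ship[0->1]=2 prod=3 -> [6 6 5]
Step 2: demand=3,sold=3 ship[1->2]=1 ship[0->1]=2 prod=3 -> [7 7 3]
Step 3: demand=3,sold=3 ship[1->2]=1 ship[0->1]=2 prod=3 -> [8 8 1]
Step 4: demand=3,sold=1 ship[1->2]=1 ship[0->1]=2 prod=3 -> [9 9 1]
Step 5: demand=3,sold=1 ship[1->2]=1 ship[0->1]=2 prod=3 -> [10 10 1]
Step 6: demand=3,sold=1 ship[1->2]=1 ship[0->1]=2 prod=3 -> [11 11 1]
Step 7: demand=3,sold=1 ship[1->2]=1 ship[0->1]=2 prod=3 -> [12 12 1]
Step 8: demand=3,sold=1 ship[1->2]=1 ship[0->1]=2 prod=3 -> [13 13 1]
Step 9: demand=3,sold=1 ship[1->2]=1 ship[0->1]=2 prod=3 -> [14 14 1]
Step 10: demand=3,sold=1 ship[1->2]=1 ship[0->1]=2 prod=3 -> [15 15 1]
Step 11: demand=3,sold=1 ship[1->2]=1 ship[0->1]=2 prod=3 -> [16 16 1]
Step 12: demand=3,sold=1 ship[1->2]=1 ship[0->1]=2 prod=3 -> [17 17 1]
First stockout at step 4

4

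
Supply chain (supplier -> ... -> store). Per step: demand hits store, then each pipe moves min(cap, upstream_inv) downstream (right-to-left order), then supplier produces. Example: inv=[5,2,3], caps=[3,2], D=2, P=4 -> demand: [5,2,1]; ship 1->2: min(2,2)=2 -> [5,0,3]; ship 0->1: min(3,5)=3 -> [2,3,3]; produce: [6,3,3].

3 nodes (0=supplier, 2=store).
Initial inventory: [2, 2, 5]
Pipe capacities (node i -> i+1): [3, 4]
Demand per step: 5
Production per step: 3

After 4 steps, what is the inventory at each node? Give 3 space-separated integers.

Step 1: demand=5,sold=5 ship[1->2]=2 ship[0->1]=2 prod=3 -> inv=[3 2 2]
Step 2: demand=5,sold=2 ship[1->2]=2 ship[0->1]=3 prod=3 -> inv=[3 3 2]
Step 3: demand=5,sold=2 ship[1->2]=3 ship[0->1]=3 prod=3 -> inv=[3 3 3]
Step 4: demand=5,sold=3 ship[1->2]=3 ship[0->1]=3 prod=3 -> inv=[3 3 3]

3 3 3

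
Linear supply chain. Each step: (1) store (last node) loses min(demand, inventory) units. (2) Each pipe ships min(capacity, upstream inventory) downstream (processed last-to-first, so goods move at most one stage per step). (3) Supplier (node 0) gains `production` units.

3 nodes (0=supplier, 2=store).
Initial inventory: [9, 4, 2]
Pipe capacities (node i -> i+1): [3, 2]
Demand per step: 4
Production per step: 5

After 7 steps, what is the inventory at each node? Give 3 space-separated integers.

Step 1: demand=4,sold=2 ship[1->2]=2 ship[0->1]=3 prod=5 -> inv=[11 5 2]
Step 2: demand=4,sold=2 ship[1->2]=2 ship[0->1]=3 prod=5 -> inv=[13 6 2]
Step 3: demand=4,sold=2 ship[1->2]=2 ship[0->1]=3 prod=5 -> inv=[15 7 2]
Step 4: demand=4,sold=2 ship[1->2]=2 ship[0->1]=3 prod=5 -> inv=[17 8 2]
Step 5: demand=4,sold=2 ship[1->2]=2 ship[0->1]=3 prod=5 -> inv=[19 9 2]
Step 6: demand=4,sold=2 ship[1->2]=2 ship[0->1]=3 prod=5 -> inv=[21 10 2]
Step 7: demand=4,sold=2 ship[1->2]=2 ship[0->1]=3 prod=5 -> inv=[23 11 2]

23 11 2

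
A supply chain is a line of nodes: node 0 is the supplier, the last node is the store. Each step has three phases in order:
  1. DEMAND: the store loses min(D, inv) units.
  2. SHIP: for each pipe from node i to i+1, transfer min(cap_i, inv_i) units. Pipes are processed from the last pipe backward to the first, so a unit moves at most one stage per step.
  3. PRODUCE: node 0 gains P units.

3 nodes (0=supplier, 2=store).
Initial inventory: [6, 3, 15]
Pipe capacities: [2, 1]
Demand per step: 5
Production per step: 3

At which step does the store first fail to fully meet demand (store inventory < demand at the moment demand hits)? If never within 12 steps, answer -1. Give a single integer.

Step 1: demand=5,sold=5 ship[1->2]=1 ship[0->1]=2 prod=3 -> [7 4 11]
Step 2: demand=5,sold=5 ship[1->2]=1 ship[0->1]=2 prod=3 -> [8 5 7]
Step 3: demand=5,sold=5 ship[1->2]=1 ship[0->1]=2 prod=3 -> [9 6 3]
Step 4: demand=5,sold=3 ship[1->2]=1 ship[0->1]=2 prod=3 -> [10 7 1]
Step 5: demand=5,sold=1 ship[1->2]=1 ship[0->1]=2 prod=3 -> [11 8 1]
Step 6: demand=5,sold=1 ship[1->2]=1 ship[0->1]=2 prod=3 -> [12 9 1]
Step 7: demand=5,sold=1 ship[1->2]=1 ship[0->1]=2 prod=3 -> [13 10 1]
Step 8: demand=5,sold=1 ship[1->2]=1 ship[0->1]=2 prod=3 -> [14 11 1]
Step 9: demand=5,sold=1 ship[1->2]=1 ship[0->1]=2 prod=3 -> [15 12 1]
Step 10: demand=5,sold=1 ship[1->2]=1 ship[0->1]=2 prod=3 -> [16 13 1]
Step 11: demand=5,sold=1 ship[1->2]=1 ship[0->1]=2 prod=3 -> [17 14 1]
Step 12: demand=5,sold=1 ship[1->2]=1 ship[0->1]=2 prod=3 -> [18 15 1]
First stockout at step 4

4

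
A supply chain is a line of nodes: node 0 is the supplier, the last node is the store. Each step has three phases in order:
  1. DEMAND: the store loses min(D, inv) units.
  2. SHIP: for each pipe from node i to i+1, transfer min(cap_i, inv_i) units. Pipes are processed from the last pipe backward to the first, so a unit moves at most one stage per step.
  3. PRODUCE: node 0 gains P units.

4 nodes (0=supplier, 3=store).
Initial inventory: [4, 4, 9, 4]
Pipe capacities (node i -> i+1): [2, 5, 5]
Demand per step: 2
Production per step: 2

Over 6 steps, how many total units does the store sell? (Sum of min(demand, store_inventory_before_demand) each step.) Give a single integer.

Answer: 12

Derivation:
Step 1: sold=2 (running total=2) -> [4 2 8 7]
Step 2: sold=2 (running total=4) -> [4 2 5 10]
Step 3: sold=2 (running total=6) -> [4 2 2 13]
Step 4: sold=2 (running total=8) -> [4 2 2 13]
Step 5: sold=2 (running total=10) -> [4 2 2 13]
Step 6: sold=2 (running total=12) -> [4 2 2 13]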